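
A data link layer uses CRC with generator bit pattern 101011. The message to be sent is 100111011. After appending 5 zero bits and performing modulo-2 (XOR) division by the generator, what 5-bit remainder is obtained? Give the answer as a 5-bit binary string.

00011

Append 5 zeros: 10011101100000. Divide by 101011 (XOR where the leading bit is 1):
  pos 0: 100111 XOR 101011 = 001100
  pos 2: 110001 XOR 101011 = 011010
  pos 3: 110101 XOR 101011 = 011110
  pos 4: 111100 XOR 101011 = 010111
  pos 5: 101110 XOR 101011 = 000101
  pos 8: 101000 XOR 101011 = 000011
Remainder (last 5 bits) = 00011. This is the CRC / FCS.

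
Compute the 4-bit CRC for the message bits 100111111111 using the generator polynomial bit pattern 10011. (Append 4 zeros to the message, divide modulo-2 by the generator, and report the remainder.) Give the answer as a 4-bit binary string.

Append 4 zeros: 1001111111110000. Divide by 10011 (XOR where the leading bit is 1):
  pos 0: 10011 XOR 10011 = 00000
  pos 5: 11111 XOR 10011 = 01100
  pos 6: 11001 XOR 10011 = 01010
  pos 7: 10101 XOR 10011 = 00110
  pos 9: 11000 XOR 10011 = 01011
  pos 10: 10110 XOR 10011 = 00101
Remainder (last 4 bits) = 1010. This is the CRC / FCS.

1010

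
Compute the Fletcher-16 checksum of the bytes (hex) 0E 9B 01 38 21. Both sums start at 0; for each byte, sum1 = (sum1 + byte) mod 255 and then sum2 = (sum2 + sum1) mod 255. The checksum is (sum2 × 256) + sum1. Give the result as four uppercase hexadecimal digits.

Running sums (mod 255):
  after byte 0 (0E): sum1=14, sum2=14
  after byte 1 (9B): sum1=169, sum2=183
  after byte 2 (01): sum1=170, sum2=98
  after byte 3 (38): sum1=226, sum2=69
  after byte 4 (21): sum1=4, sum2=73
Checksum = sum2·256 + sum1 = 73·256 + 4 = 18692 = 0x4904.

4904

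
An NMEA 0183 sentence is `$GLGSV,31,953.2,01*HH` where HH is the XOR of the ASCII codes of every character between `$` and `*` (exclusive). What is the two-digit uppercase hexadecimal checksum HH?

45

XOR the ASCII codes of the payload characters:
  'G' = 0x47 → acc = 0x47
  'L' = 0x4C → acc = 0x0B
  'G' = 0x47 → acc = 0x4C
  'S' = 0x53 → acc = 0x1F
  'V' = 0x56 → acc = 0x49
  ',' = 0x2C → acc = 0x65
  '3' = 0x33 → acc = 0x56
  '1' = 0x31 → acc = 0x67
  ',' = 0x2C → acc = 0x4B
  '9' = 0x39 → acc = 0x72
  '5' = 0x35 → acc = 0x47
  '3' = 0x33 → acc = 0x74
  '.' = 0x2E → acc = 0x5A
  '2' = 0x32 → acc = 0x68
  ',' = 0x2C → acc = 0x44
  '0' = 0x30 → acc = 0x74
  '1' = 0x31 → acc = 0x45
Checksum = 0x45.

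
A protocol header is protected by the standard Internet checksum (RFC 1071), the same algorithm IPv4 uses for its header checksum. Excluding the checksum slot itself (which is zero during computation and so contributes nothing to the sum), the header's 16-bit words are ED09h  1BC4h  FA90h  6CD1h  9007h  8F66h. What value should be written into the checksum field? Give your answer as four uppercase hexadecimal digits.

One's-complement addition (fold any carry out of bit 15 back into bit 0):
  0xED09 + 0x1BC4 = 0x108CD → wrap carry → 0x08CE
  0x08CE + 0xFA90 = 0x1035E → wrap carry → 0x035F
  0x035F + 0x6CD1 = 0x07030
  0x7030 + 0x9007 = 0x10037 → wrap carry → 0x0038
  0x0038 + 0x8F66 = 0x08F9E
One's-complement sum = 0x8F9E.
Checksum = ~0x8F9E & 0xFFFF = 0x7061.

7061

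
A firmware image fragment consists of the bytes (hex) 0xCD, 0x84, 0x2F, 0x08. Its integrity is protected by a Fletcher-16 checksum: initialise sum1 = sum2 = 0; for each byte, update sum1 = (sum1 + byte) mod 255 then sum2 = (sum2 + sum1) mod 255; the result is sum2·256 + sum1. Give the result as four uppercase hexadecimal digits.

Running sums (mod 255):
  after byte 0 (0xCD): sum1=205, sum2=205
  after byte 1 (0x84): sum1=82, sum2=32
  after byte 2 (0x2F): sum1=129, sum2=161
  after byte 3 (0x08): sum1=137, sum2=43
Checksum = sum2·256 + sum1 = 43·256 + 137 = 11145 = 0x2B89.

2B89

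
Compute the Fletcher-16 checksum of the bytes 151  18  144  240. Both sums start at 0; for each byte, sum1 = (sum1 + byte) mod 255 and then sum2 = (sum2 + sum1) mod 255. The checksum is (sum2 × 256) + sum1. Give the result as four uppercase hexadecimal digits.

A62B

Running sums (mod 255):
  after byte 0 (151): sum1=151, sum2=151
  after byte 1 (18): sum1=169, sum2=65
  after byte 2 (144): sum1=58, sum2=123
  after byte 3 (240): sum1=43, sum2=166
Checksum = sum2·256 + sum1 = 166·256 + 43 = 42539 = 0xA62B.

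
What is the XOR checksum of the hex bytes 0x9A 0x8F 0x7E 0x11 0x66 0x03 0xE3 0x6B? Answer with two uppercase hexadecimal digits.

XOR the bytes together:
  start with 0x9A
  0x9A ⊕ 0x8F = 0x15
  0x15 ⊕ 0x7E = 0x6B
  0x6B ⊕ 0x11 = 0x7A
  0x7A ⊕ 0x66 = 0x1C
  0x1C ⊕ 0x03 = 0x1F
  0x1F ⊕ 0xE3 = 0xFC
  0xFC ⊕ 0x6B = 0x97

97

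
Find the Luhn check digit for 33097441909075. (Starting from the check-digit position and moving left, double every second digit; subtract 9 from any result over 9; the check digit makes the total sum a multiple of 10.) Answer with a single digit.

Partial digits right→left: 5 7 0 9 0 9 1 4 4 7 9 0 3 3
Double every second digit counting from the check-digit position (so the 1st, 3rd, 5th, ... of the partial from the right).
  doubled (with −9 where >9): 1 0 0 2 8 9 6 → sum 26
  kept as-is: 7 9 9 4 7 0 3 → sum 39
Total = 26 + 39 = 65.
Check digit = (10 − (65 mod 10)) mod 10 = 5.

5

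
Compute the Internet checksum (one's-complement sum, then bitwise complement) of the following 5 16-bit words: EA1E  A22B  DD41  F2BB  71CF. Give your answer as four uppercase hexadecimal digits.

One's-complement addition (fold any carry out of bit 15 back into bit 0):
  0xEA1E + 0xA22B = 0x18C49 → wrap carry → 0x8C4A
  0x8C4A + 0xDD41 = 0x1698B → wrap carry → 0x698C
  0x698C + 0xF2BB = 0x15C47 → wrap carry → 0x5C48
  0x5C48 + 0x71CF = 0x0CE17
One's-complement sum = 0xCE17.
Checksum = ~0xCE17 & 0xFFFF = 0x31E8.

31E8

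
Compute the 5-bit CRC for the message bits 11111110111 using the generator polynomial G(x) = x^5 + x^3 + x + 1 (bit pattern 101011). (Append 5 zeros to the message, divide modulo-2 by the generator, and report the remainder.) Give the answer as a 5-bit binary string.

01001

Append 5 zeros: 1111111011100000. Divide by 101011 (XOR where the leading bit is 1):
  pos 0: 111111 XOR 101011 = 010100
  pos 1: 101001 XOR 101011 = 000010
  pos 5: 100111 XOR 101011 = 001100
  pos 7: 110000 XOR 101011 = 011011
  pos 8: 110110 XOR 101011 = 011101
  pos 9: 111010 XOR 101011 = 010001
  pos 10: 100010 XOR 101011 = 001001
Remainder (last 5 bits) = 01001. This is the CRC / FCS.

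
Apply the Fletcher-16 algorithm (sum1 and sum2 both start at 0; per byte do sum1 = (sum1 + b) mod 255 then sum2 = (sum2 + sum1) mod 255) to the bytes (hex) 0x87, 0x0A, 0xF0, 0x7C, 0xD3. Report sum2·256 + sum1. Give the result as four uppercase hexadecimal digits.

Running sums (mod 255):
  after byte 0 (0x87): sum1=135, sum2=135
  after byte 1 (0x0A): sum1=145, sum2=25
  after byte 2 (0xF0): sum1=130, sum2=155
  after byte 3 (0x7C): sum1=254, sum2=154
  after byte 4 (0xD3): sum1=210, sum2=109
Checksum = sum2·256 + sum1 = 109·256 + 210 = 28114 = 0x6DD2.

6DD2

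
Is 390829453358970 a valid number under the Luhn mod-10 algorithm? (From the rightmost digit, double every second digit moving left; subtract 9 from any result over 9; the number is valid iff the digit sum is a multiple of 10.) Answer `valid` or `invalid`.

From the right, keep odd positions and double even positions (subtract 9 from any doubled value over 9):
  doubled (positions 2,4,...): 5 7 6 1 9 7 9 → sum 44
  kept (positions 1,3,...): 0 9 5 3 4 2 0 3 → sum 26
Total = 70.
70 mod 10 = 0, so the number is valid.

valid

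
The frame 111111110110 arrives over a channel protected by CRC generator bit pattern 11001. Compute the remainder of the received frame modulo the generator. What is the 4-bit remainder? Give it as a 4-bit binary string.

0000

Modulo-2 division of 111111110110 by 11001:
  pos 0: 11111 XOR 11001 = 00110
  pos 2: 11011 XOR 11001 = 00010
  pos 5: 10101 XOR 11001 = 01100
  pos 6: 11001 XOR 11001 = 00000
Remainder = 0000 (zero — the frame passes the CRC check).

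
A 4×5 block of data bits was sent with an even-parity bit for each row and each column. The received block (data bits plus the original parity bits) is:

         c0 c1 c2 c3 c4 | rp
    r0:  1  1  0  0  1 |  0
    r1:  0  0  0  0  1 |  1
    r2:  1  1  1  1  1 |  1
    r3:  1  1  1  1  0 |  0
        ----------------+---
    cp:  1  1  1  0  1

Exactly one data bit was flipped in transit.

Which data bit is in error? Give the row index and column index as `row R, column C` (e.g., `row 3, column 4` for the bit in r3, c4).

Recompute each row's even parity and compare to rp:
  r0: data parity 1, sent rp 0 → mismatch
  r1: data parity 1, sent rp 1 → ok
  r2: data parity 1, sent rp 1 → ok
  r3: data parity 0, sent rp 0 → ok
Recompute each column's even parity and compare to cp:
  c0: data parity 1, sent cp 1 → ok
  c1: data parity 1, sent cp 1 → ok
  c2: data parity 0, sent cp 1 → mismatch
  c3: data parity 0, sent cp 0 → ok
  c4: data parity 1, sent cp 1 → ok
Exactly one row (r0) and one column (c2) fail → the flipped bit is at their intersection.

row 0, column 2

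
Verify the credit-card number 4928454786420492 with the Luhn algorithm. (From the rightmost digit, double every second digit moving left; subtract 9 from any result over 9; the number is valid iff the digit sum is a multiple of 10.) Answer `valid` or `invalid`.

invalid

From the right, keep odd positions and double even positions (subtract 9 from any doubled value over 9):
  doubled (positions 2,4,...): 9 0 8 7 8 8 4 8 → sum 52
  kept (positions 1,3,...): 2 4 2 6 7 5 8 9 → sum 43
Total = 95.
95 mod 10 = 5, so the number is invalid.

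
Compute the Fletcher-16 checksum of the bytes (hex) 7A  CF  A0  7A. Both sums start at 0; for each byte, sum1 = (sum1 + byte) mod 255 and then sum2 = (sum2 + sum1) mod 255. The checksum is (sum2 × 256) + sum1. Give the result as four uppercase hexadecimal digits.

Running sums (mod 255):
  after byte 0 (7A): sum1=122, sum2=122
  after byte 1 (CF): sum1=74, sum2=196
  after byte 2 (A0): sum1=234, sum2=175
  after byte 3 (7A): sum1=101, sum2=21
Checksum = sum2·256 + sum1 = 21·256 + 101 = 5477 = 0x1565.

1565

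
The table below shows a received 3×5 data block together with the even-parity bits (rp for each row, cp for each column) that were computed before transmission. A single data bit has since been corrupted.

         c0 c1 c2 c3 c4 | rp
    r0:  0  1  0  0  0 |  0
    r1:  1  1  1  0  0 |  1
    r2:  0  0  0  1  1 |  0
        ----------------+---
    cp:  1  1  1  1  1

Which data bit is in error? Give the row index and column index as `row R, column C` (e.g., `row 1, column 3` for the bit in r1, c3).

Recompute each row's even parity and compare to rp:
  r0: data parity 1, sent rp 0 → mismatch
  r1: data parity 1, sent rp 1 → ok
  r2: data parity 0, sent rp 0 → ok
Recompute each column's even parity and compare to cp:
  c0: data parity 1, sent cp 1 → ok
  c1: data parity 0, sent cp 1 → mismatch
  c2: data parity 1, sent cp 1 → ok
  c3: data parity 1, sent cp 1 → ok
  c4: data parity 1, sent cp 1 → ok
Exactly one row (r0) and one column (c1) fail → the flipped bit is at their intersection.

row 0, column 1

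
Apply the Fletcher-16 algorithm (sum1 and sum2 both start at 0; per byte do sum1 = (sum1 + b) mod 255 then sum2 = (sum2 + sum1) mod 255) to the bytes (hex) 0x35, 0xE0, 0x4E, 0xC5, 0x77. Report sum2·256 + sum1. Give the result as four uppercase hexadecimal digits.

Running sums (mod 255):
  after byte 0 (0x35): sum1=53, sum2=53
  after byte 1 (0xE0): sum1=22, sum2=75
  after byte 2 (0x4E): sum1=100, sum2=175
  after byte 3 (0xC5): sum1=42, sum2=217
  after byte 4 (0x77): sum1=161, sum2=123
Checksum = sum2·256 + sum1 = 123·256 + 161 = 31649 = 0x7BA1.

7BA1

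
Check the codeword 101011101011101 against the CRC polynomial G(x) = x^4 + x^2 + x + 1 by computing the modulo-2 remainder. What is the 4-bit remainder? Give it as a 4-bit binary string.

Modulo-2 division of 101011101011101 by 10111:
  pos 0: 10101 XOR 10111 = 00010
  pos 3: 10110 XOR 10111 = 00001
  pos 7: 11011 XOR 10111 = 01100
  pos 8: 11001 XOR 10111 = 01110
  pos 9: 11100 XOR 10111 = 01011
  pos 10: 10111 XOR 10111 = 00000
Remainder = 0000 (zero — the frame passes the CRC check).

0000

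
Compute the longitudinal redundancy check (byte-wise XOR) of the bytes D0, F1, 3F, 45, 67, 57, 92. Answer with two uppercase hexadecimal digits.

F9

XOR the bytes together:
  start with 0xD0
  0xD0 ⊕ 0xF1 = 0x21
  0x21 ⊕ 0x3F = 0x1E
  0x1E ⊕ 0x45 = 0x5B
  0x5B ⊕ 0x67 = 0x3C
  0x3C ⊕ 0x57 = 0x6B
  0x6B ⊕ 0x92 = 0xF9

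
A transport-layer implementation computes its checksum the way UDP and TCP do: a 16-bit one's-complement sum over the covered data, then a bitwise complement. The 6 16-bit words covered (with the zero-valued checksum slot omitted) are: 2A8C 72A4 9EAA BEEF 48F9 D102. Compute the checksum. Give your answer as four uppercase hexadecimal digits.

One's-complement addition (fold any carry out of bit 15 back into bit 0):
  0x2A8C + 0x72A4 = 0x09D30
  0x9D30 + 0x9EAA = 0x13BDA → wrap carry → 0x3BDB
  0x3BDB + 0xBEEF = 0x0FACA
  0xFACA + 0x48F9 = 0x143C3 → wrap carry → 0x43C4
  0x43C4 + 0xD102 = 0x114C6 → wrap carry → 0x14C7
One's-complement sum = 0x14C7.
Checksum = ~0x14C7 & 0xFFFF = 0xEB38.

EB38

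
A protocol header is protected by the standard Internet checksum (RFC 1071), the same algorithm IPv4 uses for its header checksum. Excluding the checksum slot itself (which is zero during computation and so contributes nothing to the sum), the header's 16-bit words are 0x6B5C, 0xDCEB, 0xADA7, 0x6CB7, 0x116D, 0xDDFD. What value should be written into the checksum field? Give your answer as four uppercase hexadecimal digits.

ADED

One's-complement addition (fold any carry out of bit 15 back into bit 0):
  0x6B5C + 0xDCEB = 0x14847 → wrap carry → 0x4848
  0x4848 + 0xADA7 = 0x0F5EF
  0xF5EF + 0x6CB7 = 0x162A6 → wrap carry → 0x62A7
  0x62A7 + 0x116D = 0x07414
  0x7414 + 0xDDFD = 0x15211 → wrap carry → 0x5212
One's-complement sum = 0x5212.
Checksum = ~0x5212 & 0xFFFF = 0xADED.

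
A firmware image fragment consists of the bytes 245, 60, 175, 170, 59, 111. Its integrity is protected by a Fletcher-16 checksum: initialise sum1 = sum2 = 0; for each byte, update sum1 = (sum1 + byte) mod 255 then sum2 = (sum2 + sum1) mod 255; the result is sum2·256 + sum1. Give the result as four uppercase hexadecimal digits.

Running sums (mod 255):
  after byte 0 (245): sum1=245, sum2=245
  after byte 1 (60): sum1=50, sum2=40
  after byte 2 (175): sum1=225, sum2=10
  after byte 3 (170): sum1=140, sum2=150
  after byte 4 (59): sum1=199, sum2=94
  after byte 5 (111): sum1=55, sum2=149
Checksum = sum2·256 + sum1 = 149·256 + 55 = 38199 = 0x9537.

9537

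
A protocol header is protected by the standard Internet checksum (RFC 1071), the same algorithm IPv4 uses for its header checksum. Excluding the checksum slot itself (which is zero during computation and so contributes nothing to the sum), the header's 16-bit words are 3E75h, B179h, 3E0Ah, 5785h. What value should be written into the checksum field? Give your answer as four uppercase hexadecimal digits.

7A81

One's-complement addition (fold any carry out of bit 15 back into bit 0):
  0x3E75 + 0xB179 = 0x0EFEE
  0xEFEE + 0x3E0A = 0x12DF8 → wrap carry → 0x2DF9
  0x2DF9 + 0x5785 = 0x0857E
One's-complement sum = 0x857E.
Checksum = ~0x857E & 0xFFFF = 0x7A81.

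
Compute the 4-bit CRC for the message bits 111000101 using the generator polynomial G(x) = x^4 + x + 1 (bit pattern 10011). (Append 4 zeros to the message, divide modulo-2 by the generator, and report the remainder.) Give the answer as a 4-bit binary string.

1001

Append 4 zeros: 1110001010000. Divide by 10011 (XOR where the leading bit is 1):
  pos 0: 11100 XOR 10011 = 01111
  pos 1: 11110 XOR 10011 = 01101
  pos 2: 11011 XOR 10011 = 01000
  pos 3: 10000 XOR 10011 = 00011
  pos 6: 11100 XOR 10011 = 01111
  pos 7: 11110 XOR 10011 = 01101
  pos 8: 11010 XOR 10011 = 01001
Remainder (last 4 bits) = 1001. This is the CRC / FCS.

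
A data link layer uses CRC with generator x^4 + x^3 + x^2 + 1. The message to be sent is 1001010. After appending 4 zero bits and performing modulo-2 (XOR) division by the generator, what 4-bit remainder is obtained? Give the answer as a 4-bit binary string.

Append 4 zeros: 10010100000. Divide by 11101 (XOR where the leading bit is 1):
  pos 0: 10010 XOR 11101 = 01111
  pos 1: 11111 XOR 11101 = 00010
  pos 4: 10000 XOR 11101 = 01101
  pos 5: 11010 XOR 11101 = 00111
Remainder (last 4 bits) = 1110. This is the CRC / FCS.

1110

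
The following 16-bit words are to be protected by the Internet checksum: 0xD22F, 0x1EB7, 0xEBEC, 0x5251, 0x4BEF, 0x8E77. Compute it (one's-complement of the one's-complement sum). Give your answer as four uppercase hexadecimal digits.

F673

One's-complement addition (fold any carry out of bit 15 back into bit 0):
  0xD22F + 0x1EB7 = 0x0F0E6
  0xF0E6 + 0xEBEC = 0x1DCD2 → wrap carry → 0xDCD3
  0xDCD3 + 0x5251 = 0x12F24 → wrap carry → 0x2F25
  0x2F25 + 0x4BEF = 0x07B14
  0x7B14 + 0x8E77 = 0x1098B → wrap carry → 0x098C
One's-complement sum = 0x098C.
Checksum = ~0x098C & 0xFFFF = 0xF673.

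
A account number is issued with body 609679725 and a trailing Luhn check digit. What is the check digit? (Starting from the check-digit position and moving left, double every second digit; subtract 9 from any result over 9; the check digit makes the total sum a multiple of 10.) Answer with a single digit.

0

Partial digits right→left: 5 2 7 9 7 6 9 0 6
Double every second digit counting from the check-digit position (so the 1st, 3rd, 5th, ... of the partial from the right).
  doubled (with −9 where >9): 1 5 5 9 3 → sum 23
  kept as-is: 2 9 6 0 → sum 17
Total = 23 + 17 = 40.
Check digit = (10 − (40 mod 10)) mod 10 = 0.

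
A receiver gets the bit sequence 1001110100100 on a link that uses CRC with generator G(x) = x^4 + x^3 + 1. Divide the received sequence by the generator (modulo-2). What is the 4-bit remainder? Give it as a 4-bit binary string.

0000

Modulo-2 division of 1001110100100 by 11001:
  pos 0: 10011 XOR 11001 = 01010
  pos 1: 10101 XOR 11001 = 01100
  pos 2: 11000 XOR 11001 = 00001
  pos 6: 11001 XOR 11001 = 00000
Remainder = 0000 (zero — the frame passes the CRC check).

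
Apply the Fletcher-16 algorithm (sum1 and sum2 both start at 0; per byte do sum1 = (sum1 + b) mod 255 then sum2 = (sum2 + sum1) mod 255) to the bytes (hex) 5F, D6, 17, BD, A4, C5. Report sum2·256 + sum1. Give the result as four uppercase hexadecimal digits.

1375

Running sums (mod 255):
  after byte 0 (5F): sum1=95, sum2=95
  after byte 1 (D6): sum1=54, sum2=149
  after byte 2 (17): sum1=77, sum2=226
  after byte 3 (BD): sum1=11, sum2=237
  after byte 4 (A4): sum1=175, sum2=157
  after byte 5 (C5): sum1=117, sum2=19
Checksum = sum2·256 + sum1 = 19·256 + 117 = 4981 = 0x1375.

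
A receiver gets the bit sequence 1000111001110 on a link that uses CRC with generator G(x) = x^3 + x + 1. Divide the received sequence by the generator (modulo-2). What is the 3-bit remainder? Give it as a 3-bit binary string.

100

Modulo-2 division of 1000111001110 by 1011:
  pos 0: 1000 XOR 1011 = 0011
  pos 2: 1111 XOR 1011 = 0100
  pos 3: 1001 XOR 1011 = 0010
  pos 5: 1000 XOR 1011 = 0011
  pos 7: 1111 XOR 1011 = 0100
  pos 8: 1001 XOR 1011 = 0010
Remainder = 100 (nonzero — an error is detected).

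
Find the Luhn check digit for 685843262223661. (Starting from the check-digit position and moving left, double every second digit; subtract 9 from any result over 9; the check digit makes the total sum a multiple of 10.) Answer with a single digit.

Partial digits right→left: 1 6 6 3 2 2 2 6 2 3 4 8 5 8 6
Double every second digit counting from the check-digit position (so the 1st, 3rd, 5th, ... of the partial from the right).
  doubled (with −9 where >9): 2 3 4 4 4 8 1 3 → sum 29
  kept as-is: 6 3 2 6 3 8 8 → sum 36
Total = 29 + 36 = 65.
Check digit = (10 − (65 mod 10)) mod 10 = 5.

5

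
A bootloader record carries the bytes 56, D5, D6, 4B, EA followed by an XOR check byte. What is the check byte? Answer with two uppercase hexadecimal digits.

F4

XOR the bytes together:
  start with 0x56
  0x56 ⊕ 0xD5 = 0x83
  0x83 ⊕ 0xD6 = 0x55
  0x55 ⊕ 0x4B = 0x1E
  0x1E ⊕ 0xEA = 0xF4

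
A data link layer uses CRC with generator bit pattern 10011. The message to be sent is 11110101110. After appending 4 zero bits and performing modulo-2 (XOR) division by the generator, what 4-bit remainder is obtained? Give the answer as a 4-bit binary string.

Append 4 zeros: 111101011100000. Divide by 10011 (XOR where the leading bit is 1):
  pos 0: 11110 XOR 10011 = 01101
  pos 1: 11011 XOR 10011 = 01000
  pos 2: 10000 XOR 10011 = 00011
  pos 5: 11111 XOR 10011 = 01100
  pos 6: 11000 XOR 10011 = 01011
  pos 7: 10110 XOR 10011 = 00101
  pos 9: 10100 XOR 10011 = 00111
Remainder (last 4 bits) = 1110. This is the CRC / FCS.

1110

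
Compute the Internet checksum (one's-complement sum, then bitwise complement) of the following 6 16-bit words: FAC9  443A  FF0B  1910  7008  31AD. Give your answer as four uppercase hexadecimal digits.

072A

One's-complement addition (fold any carry out of bit 15 back into bit 0):
  0xFAC9 + 0x443A = 0x13F03 → wrap carry → 0x3F04
  0x3F04 + 0xFF0B = 0x13E0F → wrap carry → 0x3E10
  0x3E10 + 0x1910 = 0x05720
  0x5720 + 0x7008 = 0x0C728
  0xC728 + 0x31AD = 0x0F8D5
One's-complement sum = 0xF8D5.
Checksum = ~0xF8D5 & 0xFFFF = 0x072A.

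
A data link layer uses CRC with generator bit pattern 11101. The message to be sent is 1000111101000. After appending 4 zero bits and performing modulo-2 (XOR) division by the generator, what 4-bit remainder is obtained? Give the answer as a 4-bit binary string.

0011

Append 4 zeros: 10001111010000000. Divide by 11101 (XOR where the leading bit is 1):
  pos 0: 10001 XOR 11101 = 01100
  pos 1: 11001 XOR 11101 = 00100
  pos 3: 10011 XOR 11101 = 01110
  pos 4: 11100 XOR 11101 = 00001
  pos 8: 11000 XOR 11101 = 00101
  pos 10: 10100 XOR 11101 = 01001
  pos 11: 10010 XOR 11101 = 01111
  pos 12: 11110 XOR 11101 = 00011
Remainder (last 4 bits) = 0011. This is the CRC / FCS.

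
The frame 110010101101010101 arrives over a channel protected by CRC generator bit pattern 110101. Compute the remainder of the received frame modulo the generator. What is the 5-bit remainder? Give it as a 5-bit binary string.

Modulo-2 division of 110010101101010101 by 110101:
  pos 0: 110010 XOR 110101 = 000111
  pos 3: 111101 XOR 110101 = 001000
  pos 5: 100010 XOR 110101 = 010111
  pos 6: 101111 XOR 110101 = 011010
  pos 7: 110100 XOR 110101 = 000001
  pos 12: 110101 XOR 110101 = 000000
Remainder = 00000 (zero — the frame passes the CRC check).

00000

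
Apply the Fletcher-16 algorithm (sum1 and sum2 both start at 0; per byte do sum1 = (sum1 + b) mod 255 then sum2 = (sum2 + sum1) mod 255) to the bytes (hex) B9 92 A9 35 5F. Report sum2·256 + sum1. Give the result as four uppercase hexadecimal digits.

Running sums (mod 255):
  after byte 0 (B9): sum1=185, sum2=185
  after byte 1 (92): sum1=76, sum2=6
  after byte 2 (A9): sum1=245, sum2=251
  after byte 3 (35): sum1=43, sum2=39
  after byte 4 (5F): sum1=138, sum2=177
Checksum = sum2·256 + sum1 = 177·256 + 138 = 45450 = 0xB18A.

B18A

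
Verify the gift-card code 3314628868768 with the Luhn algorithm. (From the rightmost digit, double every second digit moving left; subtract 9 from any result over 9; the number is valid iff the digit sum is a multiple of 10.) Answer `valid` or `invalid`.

invalid

From the right, keep odd positions and double even positions (subtract 9 from any doubled value over 9):
  doubled (positions 2,4,...): 3 7 7 4 8 6 → sum 35
  kept (positions 1,3,...): 8 7 6 8 6 1 3 → sum 39
Total = 74.
74 mod 10 = 4, so the number is invalid.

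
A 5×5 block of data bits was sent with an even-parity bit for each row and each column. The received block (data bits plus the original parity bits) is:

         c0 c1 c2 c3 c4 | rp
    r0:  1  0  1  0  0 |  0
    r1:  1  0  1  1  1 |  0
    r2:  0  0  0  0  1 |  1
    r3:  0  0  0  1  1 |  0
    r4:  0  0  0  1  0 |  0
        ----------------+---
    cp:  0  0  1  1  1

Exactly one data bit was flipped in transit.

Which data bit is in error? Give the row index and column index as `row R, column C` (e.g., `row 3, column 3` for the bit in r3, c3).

row 4, column 2

Recompute each row's even parity and compare to rp:
  r0: data parity 0, sent rp 0 → ok
  r1: data parity 0, sent rp 0 → ok
  r2: data parity 1, sent rp 1 → ok
  r3: data parity 0, sent rp 0 → ok
  r4: data parity 1, sent rp 0 → mismatch
Recompute each column's even parity and compare to cp:
  c0: data parity 0, sent cp 0 → ok
  c1: data parity 0, sent cp 0 → ok
  c2: data parity 0, sent cp 1 → mismatch
  c3: data parity 1, sent cp 1 → ok
  c4: data parity 1, sent cp 1 → ok
Exactly one row (r4) and one column (c2) fail → the flipped bit is at their intersection.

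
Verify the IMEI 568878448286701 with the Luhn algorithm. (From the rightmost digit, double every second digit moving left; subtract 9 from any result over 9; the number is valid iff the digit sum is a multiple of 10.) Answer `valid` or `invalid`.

From the right, keep odd positions and double even positions (subtract 9 from any doubled value over 9):
  doubled (positions 2,4,...): 0 3 4 8 7 7 3 → sum 32
  kept (positions 1,3,...): 1 7 8 8 4 7 8 5 → sum 48
Total = 80.
80 mod 10 = 0, so the number is valid.

valid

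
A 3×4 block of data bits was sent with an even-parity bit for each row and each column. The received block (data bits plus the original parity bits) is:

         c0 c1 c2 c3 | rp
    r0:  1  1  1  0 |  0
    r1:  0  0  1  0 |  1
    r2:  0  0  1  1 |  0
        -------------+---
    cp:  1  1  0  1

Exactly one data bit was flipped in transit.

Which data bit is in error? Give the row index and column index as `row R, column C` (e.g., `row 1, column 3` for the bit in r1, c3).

Recompute each row's even parity and compare to rp:
  r0: data parity 1, sent rp 0 → mismatch
  r1: data parity 1, sent rp 1 → ok
  r2: data parity 0, sent rp 0 → ok
Recompute each column's even parity and compare to cp:
  c0: data parity 1, sent cp 1 → ok
  c1: data parity 1, sent cp 1 → ok
  c2: data parity 1, sent cp 0 → mismatch
  c3: data parity 1, sent cp 1 → ok
Exactly one row (r0) and one column (c2) fail → the flipped bit is at their intersection.

row 0, column 2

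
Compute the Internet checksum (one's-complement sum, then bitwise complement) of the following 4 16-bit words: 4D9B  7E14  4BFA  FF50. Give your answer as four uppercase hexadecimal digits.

E904

One's-complement addition (fold any carry out of bit 15 back into bit 0):
  0x4D9B + 0x7E14 = 0x0CBAF
  0xCBAF + 0x4BFA = 0x117A9 → wrap carry → 0x17AA
  0x17AA + 0xFF50 = 0x116FA → wrap carry → 0x16FB
One's-complement sum = 0x16FB.
Checksum = ~0x16FB & 0xFFFF = 0xE904.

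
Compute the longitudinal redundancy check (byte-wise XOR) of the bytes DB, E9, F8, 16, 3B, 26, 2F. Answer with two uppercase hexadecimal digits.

XOR the bytes together:
  start with 0xDB
  0xDB ⊕ 0xE9 = 0x32
  0x32 ⊕ 0xF8 = 0xCA
  0xCA ⊕ 0x16 = 0xDC
  0xDC ⊕ 0x3B = 0xE7
  0xE7 ⊕ 0x26 = 0xC1
  0xC1 ⊕ 0x2F = 0xEE

EE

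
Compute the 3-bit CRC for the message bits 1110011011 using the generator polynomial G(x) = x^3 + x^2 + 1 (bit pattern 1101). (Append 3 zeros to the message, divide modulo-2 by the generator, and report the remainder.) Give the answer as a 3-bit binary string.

Append 3 zeros: 1110011011000. Divide by 1101 (XOR where the leading bit is 1):
  pos 0: 1110 XOR 1101 = 0011
  pos 2: 1101 XOR 1101 = 0000
  pos 6: 1011 XOR 1101 = 0110
  pos 7: 1100 XOR 1101 = 0001
Remainder (last 3 bits) = 100. This is the CRC / FCS.

100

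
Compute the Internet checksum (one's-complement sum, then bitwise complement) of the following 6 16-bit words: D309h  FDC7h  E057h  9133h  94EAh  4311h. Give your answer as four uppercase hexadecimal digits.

One's-complement addition (fold any carry out of bit 15 back into bit 0):
  0xD309 + 0xFDC7 = 0x1D0D0 → wrap carry → 0xD0D1
  0xD0D1 + 0xE057 = 0x1B128 → wrap carry → 0xB129
  0xB129 + 0x9133 = 0x1425C → wrap carry → 0x425D
  0x425D + 0x94EA = 0x0D747
  0xD747 + 0x4311 = 0x11A58 → wrap carry → 0x1A59
One's-complement sum = 0x1A59.
Checksum = ~0x1A59 & 0xFFFF = 0xE5A6.

E5A6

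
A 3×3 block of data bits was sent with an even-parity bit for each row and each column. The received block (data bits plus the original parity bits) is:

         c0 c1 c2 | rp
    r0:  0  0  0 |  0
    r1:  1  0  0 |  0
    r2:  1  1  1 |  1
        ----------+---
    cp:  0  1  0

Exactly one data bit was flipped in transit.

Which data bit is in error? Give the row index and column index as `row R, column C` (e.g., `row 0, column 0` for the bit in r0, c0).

row 1, column 2

Recompute each row's even parity and compare to rp:
  r0: data parity 0, sent rp 0 → ok
  r1: data parity 1, sent rp 0 → mismatch
  r2: data parity 1, sent rp 1 → ok
Recompute each column's even parity and compare to cp:
  c0: data parity 0, sent cp 0 → ok
  c1: data parity 1, sent cp 1 → ok
  c2: data parity 1, sent cp 0 → mismatch
Exactly one row (r1) and one column (c2) fail → the flipped bit is at their intersection.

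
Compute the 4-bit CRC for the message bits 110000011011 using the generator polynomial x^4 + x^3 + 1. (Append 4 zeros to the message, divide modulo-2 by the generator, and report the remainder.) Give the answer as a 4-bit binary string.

0110

Append 4 zeros: 1100000110110000. Divide by 11001 (XOR where the leading bit is 1):
  pos 0: 11000 XOR 11001 = 00001
  pos 4: 10011 XOR 11001 = 01010
  pos 5: 10100 XOR 11001 = 01101
  pos 6: 11011 XOR 11001 = 00010
  pos 9: 10100 XOR 11001 = 01101
  pos 10: 11010 XOR 11001 = 00011
Remainder (last 4 bits) = 0110. This is the CRC / FCS.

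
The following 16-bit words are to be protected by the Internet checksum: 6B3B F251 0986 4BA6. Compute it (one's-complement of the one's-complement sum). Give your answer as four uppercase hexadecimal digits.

4D46

One's-complement addition (fold any carry out of bit 15 back into bit 0):
  0x6B3B + 0xF251 = 0x15D8C → wrap carry → 0x5D8D
  0x5D8D + 0x0986 = 0x06713
  0x6713 + 0x4BA6 = 0x0B2B9
One's-complement sum = 0xB2B9.
Checksum = ~0xB2B9 & 0xFFFF = 0x4D46.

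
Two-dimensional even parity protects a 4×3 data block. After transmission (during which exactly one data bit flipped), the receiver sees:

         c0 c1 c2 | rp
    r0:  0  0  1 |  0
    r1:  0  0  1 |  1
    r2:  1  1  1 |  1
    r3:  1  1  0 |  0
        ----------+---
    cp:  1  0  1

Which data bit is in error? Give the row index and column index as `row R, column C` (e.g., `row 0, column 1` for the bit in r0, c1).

row 0, column 0

Recompute each row's even parity and compare to rp:
  r0: data parity 1, sent rp 0 → mismatch
  r1: data parity 1, sent rp 1 → ok
  r2: data parity 1, sent rp 1 → ok
  r3: data parity 0, sent rp 0 → ok
Recompute each column's even parity and compare to cp:
  c0: data parity 0, sent cp 1 → mismatch
  c1: data parity 0, sent cp 0 → ok
  c2: data parity 1, sent cp 1 → ok
Exactly one row (r0) and one column (c0) fail → the flipped bit is at their intersection.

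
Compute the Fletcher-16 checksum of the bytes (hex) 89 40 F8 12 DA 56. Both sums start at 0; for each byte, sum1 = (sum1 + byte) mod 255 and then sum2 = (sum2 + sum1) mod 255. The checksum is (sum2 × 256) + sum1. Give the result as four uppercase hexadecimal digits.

Running sums (mod 255):
  after byte 0 (89): sum1=137, sum2=137
  after byte 1 (40): sum1=201, sum2=83
  after byte 2 (F8): sum1=194, sum2=22
  after byte 3 (12): sum1=212, sum2=234
  after byte 4 (DA): sum1=175, sum2=154
  after byte 5 (56): sum1=6, sum2=160
Checksum = sum2·256 + sum1 = 160·256 + 6 = 40966 = 0xA006.

A006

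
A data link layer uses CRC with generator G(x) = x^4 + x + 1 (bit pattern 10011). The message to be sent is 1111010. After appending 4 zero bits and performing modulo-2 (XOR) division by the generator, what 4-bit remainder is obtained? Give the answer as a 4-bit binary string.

0101

Append 4 zeros: 11110100000. Divide by 10011 (XOR where the leading bit is 1):
  pos 0: 11110 XOR 10011 = 01101
  pos 1: 11011 XOR 10011 = 01000
  pos 2: 10000 XOR 10011 = 00011
  pos 5: 11000 XOR 10011 = 01011
  pos 6: 10110 XOR 10011 = 00101
Remainder (last 4 bits) = 0101. This is the CRC / FCS.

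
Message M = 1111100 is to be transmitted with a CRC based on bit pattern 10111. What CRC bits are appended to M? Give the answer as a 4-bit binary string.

Append 4 zeros: 11111000000. Divide by 10111 (XOR where the leading bit is 1):
  pos 0: 11111 XOR 10111 = 01000
  pos 1: 10000 XOR 10111 = 00111
  pos 3: 11100 XOR 10111 = 01011
  pos 4: 10110 XOR 10111 = 00001
Remainder (last 4 bits) = 0100. This is the CRC / FCS.

0100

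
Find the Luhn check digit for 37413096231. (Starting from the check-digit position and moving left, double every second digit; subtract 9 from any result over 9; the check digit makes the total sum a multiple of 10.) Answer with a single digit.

8

Partial digits right→left: 1 3 2 6 9 0 3 1 4 7 3
Double every second digit counting from the check-digit position (so the 1st, 3rd, 5th, ... of the partial from the right).
  doubled (with −9 where >9): 2 4 9 6 8 6 → sum 35
  kept as-is: 3 6 0 1 7 → sum 17
Total = 35 + 17 = 52.
Check digit = (10 − (52 mod 10)) mod 10 = 8.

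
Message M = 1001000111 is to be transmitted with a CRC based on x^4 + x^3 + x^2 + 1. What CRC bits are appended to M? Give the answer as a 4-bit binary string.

0010

Append 4 zeros: 10010001110000. Divide by 11101 (XOR where the leading bit is 1):
  pos 0: 10010 XOR 11101 = 01111
  pos 1: 11110 XOR 11101 = 00011
  pos 4: 11011 XOR 11101 = 00110
  pos 6: 11010 XOR 11101 = 00111
  pos 8: 11100 XOR 11101 = 00001
Remainder (last 4 bits) = 0010. This is the CRC / FCS.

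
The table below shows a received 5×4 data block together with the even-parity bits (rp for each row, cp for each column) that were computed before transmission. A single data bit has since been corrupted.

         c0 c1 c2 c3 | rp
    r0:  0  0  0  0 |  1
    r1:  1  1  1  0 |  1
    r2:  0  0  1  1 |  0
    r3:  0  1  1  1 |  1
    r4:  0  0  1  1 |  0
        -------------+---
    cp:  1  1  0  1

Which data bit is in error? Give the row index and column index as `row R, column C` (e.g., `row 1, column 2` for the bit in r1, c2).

row 0, column 1

Recompute each row's even parity and compare to rp:
  r0: data parity 0, sent rp 1 → mismatch
  r1: data parity 1, sent rp 1 → ok
  r2: data parity 0, sent rp 0 → ok
  r3: data parity 1, sent rp 1 → ok
  r4: data parity 0, sent rp 0 → ok
Recompute each column's even parity and compare to cp:
  c0: data parity 1, sent cp 1 → ok
  c1: data parity 0, sent cp 1 → mismatch
  c2: data parity 0, sent cp 0 → ok
  c3: data parity 1, sent cp 1 → ok
Exactly one row (r0) and one column (c1) fail → the flipped bit is at their intersection.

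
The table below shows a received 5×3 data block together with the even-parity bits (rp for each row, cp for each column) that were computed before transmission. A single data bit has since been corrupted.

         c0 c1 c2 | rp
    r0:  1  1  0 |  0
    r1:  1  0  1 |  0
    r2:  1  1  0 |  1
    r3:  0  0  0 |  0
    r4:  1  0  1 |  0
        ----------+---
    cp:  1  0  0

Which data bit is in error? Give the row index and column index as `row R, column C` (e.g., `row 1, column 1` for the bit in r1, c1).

row 2, column 0

Recompute each row's even parity and compare to rp:
  r0: data parity 0, sent rp 0 → ok
  r1: data parity 0, sent rp 0 → ok
  r2: data parity 0, sent rp 1 → mismatch
  r3: data parity 0, sent rp 0 → ok
  r4: data parity 0, sent rp 0 → ok
Recompute each column's even parity and compare to cp:
  c0: data parity 0, sent cp 1 → mismatch
  c1: data parity 0, sent cp 0 → ok
  c2: data parity 0, sent cp 0 → ok
Exactly one row (r2) and one column (c0) fail → the flipped bit is at their intersection.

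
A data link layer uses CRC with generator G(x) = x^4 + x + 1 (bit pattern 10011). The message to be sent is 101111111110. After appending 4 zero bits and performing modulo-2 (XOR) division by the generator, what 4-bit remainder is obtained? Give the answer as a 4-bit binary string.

0100

Append 4 zeros: 1011111111100000. Divide by 10011 (XOR where the leading bit is 1):
  pos 0: 10111 XOR 10011 = 00100
  pos 2: 10011 XOR 10011 = 00000
  pos 7: 11110 XOR 10011 = 01101
  pos 8: 11010 XOR 10011 = 01001
  pos 9: 10010 XOR 10011 = 00001
Remainder (last 4 bits) = 0100. This is the CRC / FCS.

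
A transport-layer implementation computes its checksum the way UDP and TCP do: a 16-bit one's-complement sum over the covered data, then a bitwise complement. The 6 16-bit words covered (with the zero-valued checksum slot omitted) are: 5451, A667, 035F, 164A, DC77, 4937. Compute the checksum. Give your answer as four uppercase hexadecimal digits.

C5EE

One's-complement addition (fold any carry out of bit 15 back into bit 0):
  0x5451 + 0xA667 = 0x0FAB8
  0xFAB8 + 0x035F = 0x0FE17
  0xFE17 + 0x164A = 0x11461 → wrap carry → 0x1462
  0x1462 + 0xDC77 = 0x0F0D9
  0xF0D9 + 0x4937 = 0x13A10 → wrap carry → 0x3A11
One's-complement sum = 0x3A11.
Checksum = ~0x3A11 & 0xFFFF = 0xC5EE.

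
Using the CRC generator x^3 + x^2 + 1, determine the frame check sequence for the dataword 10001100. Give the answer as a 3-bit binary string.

Append 3 zeros: 10001100000. Divide by 1101 (XOR where the leading bit is 1):
  pos 0: 1000 XOR 1101 = 0101
  pos 1: 1011 XOR 1101 = 0110
  pos 2: 1101 XOR 1101 = 0000
Remainder (last 3 bits) = 000. This is the CRC / FCS.

000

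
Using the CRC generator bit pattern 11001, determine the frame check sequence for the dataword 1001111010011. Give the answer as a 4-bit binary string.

Append 4 zeros: 10011110100110000. Divide by 11001 (XOR where the leading bit is 1):
  pos 0: 10011 XOR 11001 = 01010
  pos 1: 10101 XOR 11001 = 01100
  pos 2: 11001 XOR 11001 = 00000
  pos 8: 10011 XOR 11001 = 01010
  pos 9: 10100 XOR 11001 = 01101
  pos 10: 11010 XOR 11001 = 00011
Remainder (last 4 bits) = 1100. This is the CRC / FCS.

1100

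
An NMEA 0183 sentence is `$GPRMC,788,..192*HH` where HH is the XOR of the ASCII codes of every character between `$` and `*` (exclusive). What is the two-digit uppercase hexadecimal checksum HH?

46

XOR the ASCII codes of the payload characters:
  'G' = 0x47 → acc = 0x47
  'P' = 0x50 → acc = 0x17
  'R' = 0x52 → acc = 0x45
  'M' = 0x4D → acc = 0x08
  'C' = 0x43 → acc = 0x4B
  ',' = 0x2C → acc = 0x67
  '7' = 0x37 → acc = 0x50
  '8' = 0x38 → acc = 0x68
  '8' = 0x38 → acc = 0x50
  ',' = 0x2C → acc = 0x7C
  '.' = 0x2E → acc = 0x52
  '.' = 0x2E → acc = 0x7C
  '1' = 0x31 → acc = 0x4D
  '9' = 0x39 → acc = 0x74
  '2' = 0x32 → acc = 0x46
Checksum = 0x46.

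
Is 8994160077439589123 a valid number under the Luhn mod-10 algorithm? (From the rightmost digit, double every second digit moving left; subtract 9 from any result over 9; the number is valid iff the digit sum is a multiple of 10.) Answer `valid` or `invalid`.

invalid

From the right, keep odd positions and double even positions (subtract 9 from any doubled value over 9):
  doubled (positions 2,4,...): 4 9 1 6 5 0 3 8 9 → sum 45
  kept (positions 1,3,...): 3 1 8 9 4 7 0 1 9 8 → sum 50
Total = 95.
95 mod 10 = 5, so the number is invalid.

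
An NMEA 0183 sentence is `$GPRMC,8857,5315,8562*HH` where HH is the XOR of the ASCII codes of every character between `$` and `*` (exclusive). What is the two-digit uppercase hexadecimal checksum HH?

XOR the ASCII codes of the payload characters:
  'G' = 0x47 → acc = 0x47
  'P' = 0x50 → acc = 0x17
  'R' = 0x52 → acc = 0x45
  'M' = 0x4D → acc = 0x08
  'C' = 0x43 → acc = 0x4B
  ',' = 0x2C → acc = 0x67
  '8' = 0x38 → acc = 0x5F
  '8' = 0x38 → acc = 0x67
  '5' = 0x35 → acc = 0x52
  '7' = 0x37 → acc = 0x65
  ',' = 0x2C → acc = 0x49
  '5' = 0x35 → acc = 0x7C
  '3' = 0x33 → acc = 0x4F
  '1' = 0x31 → acc = 0x7E
  '5' = 0x35 → acc = 0x4B
  ',' = 0x2C → acc = 0x67
  '8' = 0x38 → acc = 0x5F
  '5' = 0x35 → acc = 0x6A
  '6' = 0x36 → acc = 0x5C
  '2' = 0x32 → acc = 0x6E
Checksum = 0x6E.

6E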